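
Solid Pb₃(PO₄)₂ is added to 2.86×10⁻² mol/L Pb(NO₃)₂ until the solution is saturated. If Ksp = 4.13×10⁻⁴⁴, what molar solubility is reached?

2.10×10⁻²⁰ M

Pb₃(PO₄)₂(s) ⇌ 3 Pb²⁺(aq) + 2 PO₄³⁻(aq)
Pb²⁺ is already present at 2.86×10⁻² mol/L. If s mol/L of Pb₃(PO₄)₂ dissolves, [PO₄³⁻] = 2s while [Pb²⁺] ≈ 2.86×10⁻² mol/L.
Ksp = [Pb²⁺]^3[PO₄³⁻]^2 = (2.86×10⁻²)^3(2s)^2
(2s)^2 = 4.13×10⁻⁴⁴ / (2.86×10⁻²)^3 = 1.77×10⁻³⁹
s = 2.10×10⁻²⁰ mol/L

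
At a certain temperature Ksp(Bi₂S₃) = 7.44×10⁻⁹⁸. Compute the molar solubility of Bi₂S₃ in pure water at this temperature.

1.47×10⁻²⁰ M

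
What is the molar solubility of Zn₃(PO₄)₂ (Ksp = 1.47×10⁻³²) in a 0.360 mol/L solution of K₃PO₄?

Zn₃(PO₄)₂(s) ⇌ 3 Zn²⁺(aq) + 2 PO₄³⁻(aq)
The solution already contains PO₄³⁻ at 0.360 mol/L. Let s be the molar solubility of Zn₃(PO₄)₂.
[PO₄³⁻] ≈ 0.360 mol/L (common ion dominates); [Zn²⁺] = 3s.
Ksp = [Zn²⁺]^3[PO₄³⁻]^2 = (3s)^3(0.360)^2
(3s)^3 = 1.47×10⁻³² / (0.360)^2 = 1.13×10⁻³¹
s = 1.61×10⁻¹¹ mol/L

1.61×10⁻¹¹ M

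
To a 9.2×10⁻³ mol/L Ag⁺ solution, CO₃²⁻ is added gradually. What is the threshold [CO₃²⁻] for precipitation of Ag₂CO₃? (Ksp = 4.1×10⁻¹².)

A salt starts to precipitate once the ion product Q reaches its Ksp.
Ag₂CO₃(s) ⇌ 2 Ag⁺(aq) + CO₃²⁻(aq)
Ksp = [Ag⁺]^2[CO₃²⁻] = [CO₃²⁻](9.2×10⁻³)^2
[CO₃²⁻] = 4.1×10⁻¹² / (9.2×10⁻³)^2 = 4.8×10⁻⁸
[CO₃²⁻] = 4.8×10⁻⁸ mol/L

4.8×10⁻⁸ M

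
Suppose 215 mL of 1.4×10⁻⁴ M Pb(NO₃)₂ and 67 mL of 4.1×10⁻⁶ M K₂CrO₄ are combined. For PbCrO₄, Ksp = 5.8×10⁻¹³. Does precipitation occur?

Yes

Total volume after mixing = 215 + 67 = 282 mL.
[Pb²⁺] = (1.4×10⁻⁴)(215)/282 = 1.1×10⁻⁴ M
[CrO₄²⁻] = (4.1×10⁻⁶)(67)/282 = 9.7×10⁻⁷ M
Q = [Pb²⁺][CrO₄²⁻] = 1.0×10⁻¹⁰
Q = 1.0×10⁻¹⁰ > Ksp = 5.8×10⁻¹³, so the solution is supersaturated and PbCrO₄ precipitates.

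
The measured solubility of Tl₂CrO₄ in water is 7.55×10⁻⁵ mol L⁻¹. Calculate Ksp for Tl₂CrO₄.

Tl₂CrO₄(s) ⇌ 2 Tl⁺(aq) + CrO₄²⁻(aq)
Let s be the molar solubility. Then [Tl⁺] = 2s and [CrO₄²⁻] = s.
Ksp = [Tl⁺]^2[CrO₄²⁻] = (2s)^2 · s = 4s^3
Ksp = 4 × (7.55×10⁻⁵)^3 = 1.72×10⁻¹²

Ksp = 1.72×10⁻¹²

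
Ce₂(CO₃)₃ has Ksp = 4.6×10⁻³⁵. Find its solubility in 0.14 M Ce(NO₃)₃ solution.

4.4×10⁻¹² M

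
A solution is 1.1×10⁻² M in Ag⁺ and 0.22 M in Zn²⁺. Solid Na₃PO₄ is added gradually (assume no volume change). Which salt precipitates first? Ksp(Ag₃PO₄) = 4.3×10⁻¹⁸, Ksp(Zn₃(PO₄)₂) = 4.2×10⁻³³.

Each salt precipitates once Q = Ksp for that salt.
For Ag₃PO₄: [PO₄³⁻] = (Ksp/[Ag⁺]^3) = 3.2×10⁻¹² M
For Zn₃(PO₄)₂: [PO₄³⁻] = (Ksp/[Zn²⁺]^3)^(1/2) = 6.3×10⁻¹⁶ M
The smaller threshold [PO₄³⁻] is reached first, so Zn₃(PO₄)₂ precipitates first.

Zn₃(PO₄)₂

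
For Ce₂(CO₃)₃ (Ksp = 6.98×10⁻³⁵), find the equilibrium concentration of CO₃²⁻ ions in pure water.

Ce₂(CO₃)₃(s) ⇌ 2 Ce³⁺(aq) + 3 CO₃²⁻(aq)
Call the molar solubility s, so that [Ce³⁺] = 2s and [CO₃²⁻] = 3s.
Ksp = [Ce³⁺]^2[CO₃²⁻]^3 = (2s)^2 · (3s)^3 = 108s^5 = 6.98×10⁻³⁵
s = 5.78×10⁻⁸ M
[CO₃²⁻] = 3s = 1.73×10⁻⁷ M

1.73×10⁻⁷ M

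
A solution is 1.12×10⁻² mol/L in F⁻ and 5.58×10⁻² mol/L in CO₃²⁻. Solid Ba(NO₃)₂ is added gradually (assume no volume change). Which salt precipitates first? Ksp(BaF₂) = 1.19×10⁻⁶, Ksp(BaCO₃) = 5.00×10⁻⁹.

The threshold for precipitation is Q = Ksp.
For BaF₂: [Ba²⁺] = (Ksp/[F⁻]^2) = 9.49×10⁻³ mol/L
For BaCO₃: [Ba²⁺] = (Ksp/[CO₃²⁻]) = 8.96×10⁻⁸ mol/L
The smaller threshold [Ba²⁺] is reached first, so BaCO₃ precipitates first.

BaCO₃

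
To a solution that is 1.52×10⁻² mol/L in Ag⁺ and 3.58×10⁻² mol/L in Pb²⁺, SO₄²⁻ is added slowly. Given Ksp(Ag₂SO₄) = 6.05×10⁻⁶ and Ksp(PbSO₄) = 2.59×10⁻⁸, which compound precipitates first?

PbSO₄

The threshold for precipitation is Q = Ksp.
For Ag₂SO₄: [SO₄²⁻] = (Ksp/[Ag⁺]^2) = 2.62×10⁻² mol/L
For PbSO₄: [SO₄²⁻] = (Ksp/[Pb²⁺]) = 7.23×10⁻⁷ mol/L
PbSO₄ requires the lower [SO₄²⁻], so it precipitates first.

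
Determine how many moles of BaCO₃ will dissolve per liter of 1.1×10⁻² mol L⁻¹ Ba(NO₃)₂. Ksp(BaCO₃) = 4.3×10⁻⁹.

BaCO₃(s) ⇌ Ba²⁺(aq) + CO₃²⁻(aq)
Let s be the solubility of BaCO₃ here. The common ion gives [Ba²⁺] ≈ 1.1×10⁻² mol L⁻¹, and [CO₃²⁻] = s.
Ksp = [Ba²⁺][CO₃²⁻] = (1.1×10⁻²)s
s = 4.3×10⁻⁹ / (1.1×10⁻²) = 3.9×10⁻⁷
s = 3.9×10⁻⁷ mol L⁻¹

3.9×10⁻⁷ M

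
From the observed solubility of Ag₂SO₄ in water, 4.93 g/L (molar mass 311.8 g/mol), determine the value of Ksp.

Convert to molarity: s = 4.93 / 311.8 = 1.5811×10⁻² mol/L
Ag₂SO₄(s) ⇌ 2 Ag⁺(aq) + SO₄²⁻(aq)
With molar solubility s: [Ag⁺] = 2s, [SO₄²⁻] = s.
Ksp = [Ag⁺]^2[SO₄²⁻] = (2s)^2 · s = 4s^3
Ksp = 4 × (1.5811×10⁻²)^3 = 1.58×10⁻⁵

Ksp = 1.58×10⁻⁵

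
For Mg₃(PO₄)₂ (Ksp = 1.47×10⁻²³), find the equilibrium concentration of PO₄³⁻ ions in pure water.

2.13×10⁻⁵ M

Mg₃(PO₄)₂(s) ⇌ 3 Mg²⁺(aq) + 2 PO₄³⁻(aq)
For each mole of Mg₃(PO₄)₂ that dissolves per liter, [Mg²⁺] = 3s and [PO₄³⁻] = 2s; let s denote this solubility.
Ksp = [Mg²⁺]^3[PO₄³⁻]^2 = (3s)^3 · (2s)^2 = 108s^5 = 1.47×10⁻²³
s = 1.06×10⁻⁵ mol/L
[PO₄³⁻] = 2s = 2.13×10⁻⁵ mol/L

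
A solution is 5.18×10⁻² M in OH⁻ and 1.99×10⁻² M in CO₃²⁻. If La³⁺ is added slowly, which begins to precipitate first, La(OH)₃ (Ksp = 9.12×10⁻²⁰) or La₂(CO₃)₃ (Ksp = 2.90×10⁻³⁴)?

La(OH)₃

Precipitation of each salt begins when its ion product equals Ksp.
For La(OH)₃: [La³⁺] = (Ksp/[OH⁻]^3) = 6.56×10⁻¹⁶ M
For La₂(CO₃)₃: [La³⁺] = (Ksp/[CO₃²⁻]^3)^(1/2) = 6.07×10⁻¹⁵ M
Since La(OH)₃ needs less La³⁺ to reach saturation, it precipitates first.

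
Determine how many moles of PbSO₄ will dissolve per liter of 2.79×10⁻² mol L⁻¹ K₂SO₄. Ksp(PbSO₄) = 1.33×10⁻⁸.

4.77×10⁻⁷ M

PbSO₄(s) ⇌ Pb²⁺(aq) + SO₄²⁻(aq)
With SO₄²⁻ already at 2.79×10⁻² mol L⁻¹ and s small, take [SO₄²⁻] ≈ 2.79×10⁻² mol L⁻¹ and [Pb²⁺] = s.
Ksp = [Pb²⁺][SO₄²⁻] = s(2.79×10⁻²)
s = 1.33×10⁻⁸ / (2.79×10⁻²) = 4.77×10⁻⁷
s = 4.77×10⁻⁷ mol L⁻¹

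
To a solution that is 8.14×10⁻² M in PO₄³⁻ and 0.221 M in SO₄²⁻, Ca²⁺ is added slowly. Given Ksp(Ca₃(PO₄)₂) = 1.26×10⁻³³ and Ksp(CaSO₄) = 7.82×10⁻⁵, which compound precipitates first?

Ca₃(PO₄)₂

Each salt precipitates once Q = Ksp for that salt.
For Ca₃(PO₄)₂: [Ca²⁺] = (Ksp/[PO₄³⁻]^2)^(1/3) = 5.75×10⁻¹¹ M
For CaSO₄: [Ca²⁺] = (Ksp/[SO₄²⁻]) = 3.54×10⁻⁴ M
The smaller threshold [Ca²⁺] is reached first, so Ca₃(PO₄)₂ precipitates first.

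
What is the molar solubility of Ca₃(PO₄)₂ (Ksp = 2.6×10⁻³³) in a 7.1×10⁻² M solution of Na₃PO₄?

2.7×10⁻¹¹ M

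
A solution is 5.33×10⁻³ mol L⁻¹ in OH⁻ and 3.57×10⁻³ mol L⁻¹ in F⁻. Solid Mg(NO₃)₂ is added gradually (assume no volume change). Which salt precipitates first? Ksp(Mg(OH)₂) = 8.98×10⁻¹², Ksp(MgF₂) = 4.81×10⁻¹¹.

Precipitation of each salt begins when its ion product equals Ksp.
For Mg(OH)₂: [Mg²⁺] = (Ksp/[OH⁻]^2) = 3.16×10⁻⁷ mol L⁻¹
For MgF₂: [Mg²⁺] = (Ksp/[F⁻]^2) = 3.77×10⁻⁶ mol L⁻¹
The smaller threshold [Mg²⁺] is reached first, so Mg(OH)₂ precipitates first.

Mg(OH)₂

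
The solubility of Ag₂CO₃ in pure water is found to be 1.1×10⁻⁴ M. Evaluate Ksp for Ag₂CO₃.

Ag₂CO₃(s) ⇌ 2 Ag⁺(aq) + CO₃²⁻(aq)
Call the molar solubility s, so that [Ag⁺] = 2s and [CO₃²⁻] = s.
Ksp = [Ag⁺]^2[CO₃²⁻] = (2s)^2 · s = 4s^3
Ksp = 4 × (1.1×10⁻⁴)^3 = 5.3×10⁻¹²

Ksp = 5.3×10⁻¹²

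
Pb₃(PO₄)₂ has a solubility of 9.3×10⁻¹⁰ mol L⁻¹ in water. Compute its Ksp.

Pb₃(PO₄)₂(s) ⇌ 3 Pb²⁺(aq) + 2 PO₄³⁻(aq)
If s mol/L of Pb₃(PO₄)₂ dissolves, [Pb²⁺] = 3s and [PO₄³⁻] = 2s.
Ksp = [Pb²⁺]^3[PO₄³⁻]^2 = (3s)^3 · (2s)^2 = 108s^5
Ksp = 108 × (9.3×10⁻¹⁰)^5 = 7.5×10⁻⁴⁴

Ksp = 7.5×10⁻⁴⁴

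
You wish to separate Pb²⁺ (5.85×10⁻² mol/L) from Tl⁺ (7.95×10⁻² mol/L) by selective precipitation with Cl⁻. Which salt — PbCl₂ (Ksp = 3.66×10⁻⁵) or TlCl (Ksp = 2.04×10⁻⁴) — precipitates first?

Precipitation of each salt begins when its ion product equals Ksp.
For PbCl₂: [Cl⁻] = (Ksp/[Pb²⁺])^(1/2) = 2.50×10⁻² mol/L
For TlCl: [Cl⁻] = (Ksp/[Tl⁺]) = 2.57×10⁻³ mol/L
TlCl requires the lower [Cl⁻], so it precipitates first.

TlCl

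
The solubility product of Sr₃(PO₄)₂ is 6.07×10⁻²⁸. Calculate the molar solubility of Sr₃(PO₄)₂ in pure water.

Sr₃(PO₄)₂(s) ⇌ 3 Sr²⁺(aq) + 2 PO₄³⁻(aq)
Let s be the molar solubility. Then [Sr²⁺] = 3s and [PO₄³⁻] = 2s.
Ksp = [Sr²⁺]^3[PO₄³⁻]^2 = (3s)^3 · (2s)^2 = 108s^5
108s^5 = 6.07×10⁻²⁸  ⇒  s^5 = 5.62×10⁻³⁰
Taking the 5th root, s = 1.41×10⁻⁶ mol/L.

1.41×10⁻⁶ M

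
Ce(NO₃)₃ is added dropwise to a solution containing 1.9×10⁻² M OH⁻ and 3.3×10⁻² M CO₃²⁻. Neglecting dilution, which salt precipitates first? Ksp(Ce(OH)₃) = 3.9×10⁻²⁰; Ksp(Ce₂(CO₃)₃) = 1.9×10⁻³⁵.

Each salt precipitates once Q = Ksp for that salt.
For Ce(OH)₃: [Ce³⁺] = (Ksp/[OH⁻]^3) = 5.7×10⁻¹⁵ M
For Ce₂(CO₃)₃: [Ce³⁺] = (Ksp/[CO₃²⁻]^3)^(1/2) = 7.3×10⁻¹⁶ M
Ce₂(CO₃)₃ requires the lower [Ce³⁺], so it precipitates first.

Ce₂(CO₃)₃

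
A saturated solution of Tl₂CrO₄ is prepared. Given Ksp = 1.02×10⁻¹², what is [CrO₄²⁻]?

Tl₂CrO₄(s) ⇌ 2 Tl⁺(aq) + CrO₄²⁻(aq)
If s mol/L of Tl₂CrO₄ dissolves, [Tl⁺] = 2s and [CrO₄²⁻] = s.
Ksp = [Tl⁺]^2[CrO₄²⁻] = (2s)^2 · s = 4s^3 = 1.02×10⁻¹²
s = 6.34×10⁻⁵ M
[CrO₄²⁻] = s = 6.34×10⁻⁵ M

6.34×10⁻⁵ M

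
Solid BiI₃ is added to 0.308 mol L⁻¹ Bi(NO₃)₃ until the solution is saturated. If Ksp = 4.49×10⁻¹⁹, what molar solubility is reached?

BiI₃(s) ⇌ Bi³⁺(aq) + 3 I⁻(aq)
With Bi³⁺ already at 0.308 mol L⁻¹ and s small, take [Bi³⁺] ≈ 0.308 mol L⁻¹ and [I⁻] = 3s.
Ksp = [Bi³⁺][I⁻]^3 = (0.308)(3s)^3
(3s)^3 = 4.49×10⁻¹⁹ / (0.308) = 1.46×10⁻¹⁸
s = 3.78×10⁻⁷ mol L⁻¹

3.78×10⁻⁷ M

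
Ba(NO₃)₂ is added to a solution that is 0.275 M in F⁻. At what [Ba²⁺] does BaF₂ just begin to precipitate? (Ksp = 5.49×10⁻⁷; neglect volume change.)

7.26×10⁻⁶ M

Precipitation begins when Q = Ksp.
BaF₂(s) ⇌ Ba²⁺(aq) + 2 F⁻(aq)
Ksp = [Ba²⁺][F⁻]^2 = [Ba²⁺](0.275)^2
[Ba²⁺] = 5.49×10⁻⁷ / (0.275)^2 = 7.26×10⁻⁶
[Ba²⁺] = 7.26×10⁻⁶ M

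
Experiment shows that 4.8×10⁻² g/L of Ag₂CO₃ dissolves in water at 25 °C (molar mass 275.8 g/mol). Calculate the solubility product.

Convert to molarity: s = 4.8×10⁻² / 275.8 = 1.740×10⁻⁴ mol/L
Ag₂CO₃(s) ⇌ 2 Ag⁺(aq) + CO₃²⁻(aq)
If s mol/L of Ag₂CO₃ dissolves, [Ag⁺] = 2s and [CO₃²⁻] = s.
Ksp = [Ag⁺]^2[CO₃²⁻] = (2s)^2 · s = 4s^3
Ksp = 4 × (1.740×10⁻⁴)^3 = 2.1×10⁻¹¹

Ksp = 2.1×10⁻¹¹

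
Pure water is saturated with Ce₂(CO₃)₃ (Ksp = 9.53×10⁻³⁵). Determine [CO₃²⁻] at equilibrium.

Ce₂(CO₃)₃(s) ⇌ 2 Ce³⁺(aq) + 3 CO₃²⁻(aq)
If s mol/L of Ce₂(CO₃)₃ dissolves, [Ce³⁺] = 2s and [CO₃²⁻] = 3s.
Ksp = [Ce³⁺]^2[CO₃²⁻]^3 = (2s)^2 · (3s)^3 = 108s^5 = 9.53×10⁻³⁵
s = 6.15×10⁻⁸ mol/L
[CO₃²⁻] = 3s = 1.85×10⁻⁷ mol/L

1.85×10⁻⁷ M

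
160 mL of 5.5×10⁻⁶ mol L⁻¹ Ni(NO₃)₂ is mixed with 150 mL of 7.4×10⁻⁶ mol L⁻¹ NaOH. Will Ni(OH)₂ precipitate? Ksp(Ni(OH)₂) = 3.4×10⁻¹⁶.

No

The combined volume is 310 mL.
[Ni²⁺] = (5.5×10⁻⁶)(160)/310 = 2.8×10⁻⁶ mol L⁻¹
[OH⁻] = (7.4×10⁻⁶)(150)/310 = 3.6×10⁻⁶ mol L⁻¹
Q = [Ni²⁺][OH⁻]^2 = 3.6×10⁻¹⁷
Since Q (3.6×10⁻¹⁷) is less than Ksp (3.4×10⁻¹⁶), no Ni(OH)₂ precipitates.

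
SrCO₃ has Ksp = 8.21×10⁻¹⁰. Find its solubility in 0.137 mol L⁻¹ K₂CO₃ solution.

SrCO₃(s) ⇌ Sr²⁺(aq) + CO₃²⁻(aq)
With CO₃²⁻ already at 0.137 mol L⁻¹ and s small, take [CO₃²⁻] ≈ 0.137 mol L⁻¹ and [Sr²⁺] = s.
Ksp = [Sr²⁺][CO₃²⁻] = s(0.137)
s = 8.21×10⁻¹⁰ / (0.137) = 5.99×10⁻⁹
s = 5.99×10⁻⁹ mol L⁻¹

5.99×10⁻⁹ M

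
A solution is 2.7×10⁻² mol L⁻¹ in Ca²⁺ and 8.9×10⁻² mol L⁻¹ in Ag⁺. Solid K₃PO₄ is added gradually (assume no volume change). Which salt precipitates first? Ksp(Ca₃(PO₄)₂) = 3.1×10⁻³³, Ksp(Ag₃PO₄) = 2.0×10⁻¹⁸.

Ag₃PO₄

Precipitation of each salt begins when its ion product equals Ksp.
For Ca₃(PO₄)₂: [PO₄³⁻] = (Ksp/[Ca²⁺]^3)^(1/2) = 1.3×10⁻¹⁴ mol L⁻¹
For Ag₃PO₄: [PO₄³⁻] = (Ksp/[Ag⁺]^3) = 2.8×10⁻¹⁵ mol L⁻¹
Ag₃PO₄ requires the lower [PO₄³⁻], so it precipitates first.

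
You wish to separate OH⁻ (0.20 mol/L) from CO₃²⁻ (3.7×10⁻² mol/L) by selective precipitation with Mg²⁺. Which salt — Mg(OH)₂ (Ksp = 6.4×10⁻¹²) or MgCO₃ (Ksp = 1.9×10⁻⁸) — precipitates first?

Mg(OH)₂

A salt starts to precipitate once the ion product Q reaches its Ksp.
For Mg(OH)₂: [Mg²⁺] = (Ksp/[OH⁻]^2) = 1.6×10⁻¹⁰ mol/L
For MgCO₃: [Mg²⁺] = (Ksp/[CO₃²⁻]) = 5.1×10⁻⁷ mol/L
The smaller threshold [Mg²⁺] is reached first, so Mg(OH)₂ precipitates first.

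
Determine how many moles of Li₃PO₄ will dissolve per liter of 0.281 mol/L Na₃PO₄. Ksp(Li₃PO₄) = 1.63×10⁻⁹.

Li₃PO₄(s) ⇌ 3 Li⁺(aq) + PO₄³⁻(aq)
With PO₄³⁻ already at 0.281 mol/L and s small, take [PO₄³⁻] ≈ 0.281 mol/L and [Li⁺] = 3s.
Ksp = [Li⁺]^3[PO₄³⁻] = (3s)^3(0.281)
(3s)^3 = 1.63×10⁻⁹ / (0.281) = 5.80×10⁻⁹
s = 5.99×10⁻⁴ mol/L

5.99×10⁻⁴ M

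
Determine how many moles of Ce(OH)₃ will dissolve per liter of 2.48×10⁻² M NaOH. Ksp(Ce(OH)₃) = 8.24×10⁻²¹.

Ce(OH)₃(s) ⇌ Ce³⁺(aq) + 3 OH⁻(aq)
OH⁻ is already present at 2.48×10⁻² M. If s mol/L of Ce(OH)₃ dissolves, [Ce³⁺] = s while [OH⁻] ≈ 2.48×10⁻² M.
Ksp = [Ce³⁺][OH⁻]^3 = s(2.48×10⁻²)^3
s = 8.24×10⁻²¹ / (2.48×10⁻²)^3 = 5.40×10⁻¹⁶
s = 5.40×10⁻¹⁶ M

5.40×10⁻¹⁶ M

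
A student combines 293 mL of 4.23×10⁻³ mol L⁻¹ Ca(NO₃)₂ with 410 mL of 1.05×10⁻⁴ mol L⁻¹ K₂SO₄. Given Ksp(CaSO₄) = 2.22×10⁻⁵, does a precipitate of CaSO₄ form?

No

After mixing, V = 293 mL + 410 mL = 703 mL.
[Ca²⁺] = (4.23×10⁻³)(293)/703 = 1.76×10⁻³ mol L⁻¹
[SO₄²⁻] = (1.05×10⁻⁴)(410)/703 = 6.12×10⁻⁵ mol L⁻¹
Q = [Ca²⁺][SO₄²⁻] = 1.08×10⁻⁷
Q = 1.08×10⁻⁷ < Ksp = 2.22×10⁻⁵, so the solution is unsaturated and no precipitate forms.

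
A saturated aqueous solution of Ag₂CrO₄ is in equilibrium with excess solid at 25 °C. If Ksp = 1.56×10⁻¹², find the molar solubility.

7.31×10⁻⁵ M

Ag₂CrO₄(s) ⇌ 2 Ag⁺(aq) + CrO₄²⁻(aq)
Call the molar solubility s, so that [Ag⁺] = 2s and [CrO₄²⁻] = s.
Ksp = [Ag⁺]^2[CrO₄²⁻] = (2s)^2 · s = 4s^3
4s^3 = 1.56×10⁻¹²  ⇒  s^3 = 3.90×10⁻¹³
s = (3.90×10⁻¹³)^(1/3) = 7.31×10⁻⁵ mol/L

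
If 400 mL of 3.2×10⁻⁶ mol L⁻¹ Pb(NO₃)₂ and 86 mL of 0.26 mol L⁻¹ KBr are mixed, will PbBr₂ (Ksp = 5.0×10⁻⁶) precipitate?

The combined volume is 486 mL.
[Pb²⁺] = (3.2×10⁻⁶)(400)/486 = 2.6×10⁻⁶ mol L⁻¹
[Br⁻] = (0.26)(86)/486 = 4.6×10⁻² mol L⁻¹
Q = [Pb²⁺][Br⁻]^2 = 5.6×10⁻⁹
Q = 5.6×10⁻⁹ < Ksp = 5.0×10⁻⁶, so the solution is unsaturated and no precipitate forms.

No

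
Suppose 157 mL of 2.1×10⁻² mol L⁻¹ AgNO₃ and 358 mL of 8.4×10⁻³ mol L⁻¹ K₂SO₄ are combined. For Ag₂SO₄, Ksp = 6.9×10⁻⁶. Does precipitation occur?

Total volume after mixing = 157 + 358 = 515 mL.
[Ag⁺] = (2.1×10⁻²)(157)/515 = 6.4×10⁻³ mol L⁻¹
[SO₄²⁻] = (8.4×10⁻³)(358)/515 = 5.8×10⁻³ mol L⁻¹
Q = [Ag⁺]^2[SO₄²⁻] = 2.4×10⁻⁷
Q = 2.4×10⁻⁷ < Ksp = 6.9×10⁻⁶, so the solution is unsaturated and no precipitate forms.

No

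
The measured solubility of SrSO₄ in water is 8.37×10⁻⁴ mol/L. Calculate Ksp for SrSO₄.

SrSO₄(s) ⇌ Sr²⁺(aq) + SO₄²⁻(aq)
If s mol/L of SrSO₄ dissolves, [Sr²⁺] = s and [SO₄²⁻] = s.
Ksp = [Sr²⁺][SO₄²⁻] = s · s = s^2
Ksp = (8.37×10⁻⁴)^2 = 7.01×10⁻⁷

Ksp = 7.01×10⁻⁷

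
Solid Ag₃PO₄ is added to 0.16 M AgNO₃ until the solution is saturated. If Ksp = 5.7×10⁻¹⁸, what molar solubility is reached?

Ag₃PO₄(s) ⇌ 3 Ag⁺(aq) + PO₄³⁻(aq)
Ag⁺ is already present at 0.16 M. If s mol/L of Ag₃PO₄ dissolves, [PO₄³⁻] = s while [Ag⁺] ≈ 0.16 M.
Ksp = [Ag⁺]^3[PO₄³⁻] = (0.16)^3s
s = 5.7×10⁻¹⁸ / (0.16)^3 = 1.4×10⁻¹⁵
s = 1.4×10⁻¹⁵ M

1.4×10⁻¹⁵ M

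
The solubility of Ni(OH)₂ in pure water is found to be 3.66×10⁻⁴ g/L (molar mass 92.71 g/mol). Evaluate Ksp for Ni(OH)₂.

Molar solubility s = (3.66×10⁻⁴ g/L) / (92.71 g/mol) = 3.9478×10⁻⁶ mol/L
Ni(OH)₂(s) ⇌ Ni²⁺(aq) + 2 OH⁻(aq)
If s mol/L of Ni(OH)₂ dissolves, [Ni²⁺] = s and [OH⁻] = 2s.
Ksp = [Ni²⁺][OH⁻]^2 = s · (2s)^2 = 4s^3
Ksp = 4 × (3.9478×10⁻⁶)^3 = 2.46×10⁻¹⁶

Ksp = 2.46×10⁻¹⁶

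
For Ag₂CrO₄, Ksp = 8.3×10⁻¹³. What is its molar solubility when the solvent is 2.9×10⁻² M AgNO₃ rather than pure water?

Ag₂CrO₄(s) ⇌ 2 Ag⁺(aq) + CrO₄²⁻(aq)
The solution already contains Ag⁺ at 2.9×10⁻² M. Let s be the molar solubility of Ag₂CrO₄.
[Ag⁺] ≈ 2.9×10⁻² M (common ion dominates); [CrO₄²⁻] = s.
Ksp = [Ag⁺]^2[CrO₄²⁻] = (2.9×10⁻²)^2s
s = 8.3×10⁻¹³ / (2.9×10⁻²)^2 = 9.9×10⁻¹⁰
s = 9.9×10⁻¹⁰ M

9.9×10⁻¹⁰ M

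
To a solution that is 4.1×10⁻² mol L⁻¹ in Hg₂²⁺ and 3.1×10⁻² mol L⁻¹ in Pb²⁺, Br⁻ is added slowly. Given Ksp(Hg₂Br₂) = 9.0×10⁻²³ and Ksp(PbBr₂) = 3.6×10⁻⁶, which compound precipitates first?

Hg₂Br₂

A salt starts to precipitate once the ion product Q reaches its Ksp.
For Hg₂Br₂: [Br⁻] = (Ksp/[Hg₂²⁺])^(1/2) = 4.7×10⁻¹¹ mol L⁻¹
For PbBr₂: [Br⁻] = (Ksp/[Pb²⁺])^(1/2) = 1.1×10⁻² mol L⁻¹
Since Hg₂Br₂ needs less Br⁻ to reach saturation, it precipitates first.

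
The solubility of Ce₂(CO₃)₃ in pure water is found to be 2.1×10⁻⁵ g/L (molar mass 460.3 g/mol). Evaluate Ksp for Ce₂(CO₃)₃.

Ksp = 2.1×10⁻³⁵

Molar solubility s = (2.1×10⁻⁵ g/L) / (460.3 g/mol) = 4.562×10⁻⁸ mol/L
Ce₂(CO₃)₃(s) ⇌ 2 Ce³⁺(aq) + 3 CO₃²⁻(aq)
Let s be the molar solubility. Then [Ce³⁺] = 2s and [CO₃²⁻] = 3s.
Ksp = [Ce³⁺]^2[CO₃²⁻]^3 = (2s)^2 · (3s)^3 = 108s^5
Ksp = 108 × (4.562×10⁻⁸)^5 = 2.1×10⁻³⁵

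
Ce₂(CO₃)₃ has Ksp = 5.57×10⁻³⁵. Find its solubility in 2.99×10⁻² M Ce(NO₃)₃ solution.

1.32×10⁻¹¹ M

Ce₂(CO₃)₃(s) ⇌ 2 Ce³⁺(aq) + 3 CO₃²⁻(aq)
With Ce³⁺ already at 2.99×10⁻² M and s small, take [Ce³⁺] ≈ 2.99×10⁻² M and [CO₃²⁻] = 3s.
Ksp = [Ce³⁺]^2[CO₃²⁻]^3 = (2.99×10⁻²)^2(3s)^3
(3s)^3 = 5.57×10⁻³⁵ / (2.99×10⁻²)^2 = 6.23×10⁻³²
s = 1.32×10⁻¹¹ M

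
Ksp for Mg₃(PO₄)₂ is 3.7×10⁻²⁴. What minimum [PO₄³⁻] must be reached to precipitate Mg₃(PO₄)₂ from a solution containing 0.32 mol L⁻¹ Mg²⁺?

Each salt precipitates once Q = Ksp for that salt.
Mg₃(PO₄)₂(s) ⇌ 3 Mg²⁺(aq) + 2 PO₄³⁻(aq)
Ksp = [Mg²⁺]^3[PO₄³⁻]^2 = [PO₄³⁻]^2(0.32)^3
[PO₄³⁻]^2 = 3.7×10⁻²⁴ / (0.32)^3 = 1.1×10⁻²²
[PO₄³⁻] = 1.1×10⁻¹¹ mol L⁻¹

1.1×10⁻¹¹ M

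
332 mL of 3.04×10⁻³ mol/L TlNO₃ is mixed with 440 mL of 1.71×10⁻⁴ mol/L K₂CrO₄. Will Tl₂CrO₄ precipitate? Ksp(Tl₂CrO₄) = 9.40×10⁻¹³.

Yes

After mixing, V = 332 mL + 440 mL = 772 mL.
[Tl⁺] = (3.04×10⁻³)(332)/772 = 1.31×10⁻³ mol/L
[CrO₄²⁻] = (1.71×10⁻⁴)(440)/772 = 9.75×10⁻⁵ mol/L
Q = [Tl⁺]^2[CrO₄²⁻] = 1.67×10⁻¹⁰
Since Q (1.67×10⁻¹⁰) exceeds Ksp (9.40×10⁻¹³), Tl₂CrO₄ will precipitate.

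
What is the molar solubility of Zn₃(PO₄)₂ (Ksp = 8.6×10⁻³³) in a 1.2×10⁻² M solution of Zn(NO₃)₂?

Zn₃(PO₄)₂(s) ⇌ 3 Zn²⁺(aq) + 2 PO₄³⁻(aq)
The solution already contains Zn²⁺ at 1.2×10⁻² M. Let s be the molar solubility of Zn₃(PO₄)₂.
[Zn²⁺] ≈ 1.2×10⁻² M (common ion dominates); [PO₄³⁻] = 2s.
Ksp = [Zn²⁺]^3[PO₄³⁻]^2 = (1.2×10⁻²)^3(2s)^2
(2s)^2 = 8.6×10⁻³³ / (1.2×10⁻²)^3 = 5.0×10⁻²⁷
s = 3.5×10⁻¹⁴ M

3.5×10⁻¹⁴ M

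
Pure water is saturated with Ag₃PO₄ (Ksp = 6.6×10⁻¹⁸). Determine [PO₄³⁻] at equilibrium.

2.2×10⁻⁵ M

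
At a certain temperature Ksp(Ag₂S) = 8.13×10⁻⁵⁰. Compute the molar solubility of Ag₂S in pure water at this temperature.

2.73×10⁻¹⁷ M

Ag₂S(s) ⇌ 2 Ag⁺(aq) + S²⁻(aq)
Let s be the molar solubility. Then [Ag⁺] = 2s and [S²⁻] = s.
Ksp = [Ag⁺]^2[S²⁻] = (2s)^2 · s = 4s^3
4s^3 = 8.13×10⁻⁵⁰  ⇒  s^3 = 2.03×10⁻⁵⁰
s = (2.03×10⁻⁵⁰)^(1/3) = 2.73×10⁻¹⁷ mol/L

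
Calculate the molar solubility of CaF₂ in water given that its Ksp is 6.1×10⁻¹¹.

2.5×10⁻⁴ M

CaF₂(s) ⇌ Ca²⁺(aq) + 2 F⁻(aq)
Let s be the molar solubility. Then [Ca²⁺] = s and [F⁻] = 2s.
Ksp = [Ca²⁺][F⁻]^2 = s · (2s)^2 = 4s^3
4s^3 = 6.1×10⁻¹¹  ⇒  s^3 = 1.5×10⁻¹¹
Taking the 3rd root, s = 2.5×10⁻⁴ M.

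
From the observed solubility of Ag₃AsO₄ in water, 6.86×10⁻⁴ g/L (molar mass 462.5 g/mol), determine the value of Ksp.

s = (6.86×10⁻⁴ g L⁻¹)/(462.5 g mol⁻¹) = 1.4832×10⁻⁶ M
Ag₃AsO₄(s) ⇌ 3 Ag⁺(aq) + AsO₄³⁻(aq)
For each mole of Ag₃AsO₄ that dissolves per liter, [Ag⁺] = 3s and [AsO₄³⁻] = s; let s denote this solubility.
Ksp = [Ag⁺]^3[AsO₄³⁻] = (3s)^3 · s = 27s^4
Ksp = 27 × (1.4832×10⁻⁶)^4 = 1.31×10⁻²²

Ksp = 1.31×10⁻²²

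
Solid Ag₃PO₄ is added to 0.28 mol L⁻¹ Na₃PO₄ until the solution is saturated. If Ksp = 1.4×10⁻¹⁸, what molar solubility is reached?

5.7×10⁻⁷ M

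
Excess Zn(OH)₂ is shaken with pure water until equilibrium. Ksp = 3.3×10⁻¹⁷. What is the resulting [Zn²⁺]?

2.0×10⁻⁶ M

Zn(OH)₂(s) ⇌ Zn²⁺(aq) + 2 OH⁻(aq)
If s mol/L of Zn(OH)₂ dissolves, [Zn²⁺] = s and [OH⁻] = 2s.
Ksp = [Zn²⁺][OH⁻]^2 = s · (2s)^2 = 4s^3 = 3.3×10⁻¹⁷
s = 2.0×10⁻⁶ M
[Zn²⁺] = s = 2.0×10⁻⁶ M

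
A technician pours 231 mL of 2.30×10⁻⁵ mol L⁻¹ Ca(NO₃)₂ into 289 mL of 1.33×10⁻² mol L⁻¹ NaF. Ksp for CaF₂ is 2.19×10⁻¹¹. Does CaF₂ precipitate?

Yes

The combined volume is 520 mL.
[Ca²⁺] = (2.30×10⁻⁵)(231)/520 = 1.02×10⁻⁵ mol L⁻¹
[F⁻] = (1.33×10⁻²)(289)/520 = 7.39×10⁻³ mol L⁻¹
Q = [Ca²⁺][F⁻]^2 = 5.58×10⁻¹⁰
Q = 5.58×10⁻¹⁰ > Ksp = 2.19×10⁻¹¹, so the solution is supersaturated and CaF₂ precipitates.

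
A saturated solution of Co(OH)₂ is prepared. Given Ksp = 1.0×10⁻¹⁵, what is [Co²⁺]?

6.3×10⁻⁶ M

Co(OH)₂(s) ⇌ Co²⁺(aq) + 2 OH⁻(aq)
With molar solubility s: [Co²⁺] = s, [OH⁻] = 2s.
Ksp = [Co²⁺][OH⁻]^2 = s · (2s)^2 = 4s^3 = 1.0×10⁻¹⁵
s = 6.3×10⁻⁶ M
[Co²⁺] = s = 6.3×10⁻⁶ M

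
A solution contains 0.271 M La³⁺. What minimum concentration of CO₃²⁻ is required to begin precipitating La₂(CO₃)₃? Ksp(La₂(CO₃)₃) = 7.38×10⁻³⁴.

Each salt precipitates once Q = Ksp for that salt.
La₂(CO₃)₃(s) ⇌ 2 La³⁺(aq) + 3 CO₃²⁻(aq)
Ksp = [La³⁺]^2[CO₃²⁻]^3 = [CO₃²⁻]^3(0.271)^2
[CO₃²⁻]^3 = 7.38×10⁻³⁴ / (0.271)^2 = 1.00×10⁻³²
[CO₃²⁻] = 2.16×10⁻¹¹ M

2.16×10⁻¹¹ M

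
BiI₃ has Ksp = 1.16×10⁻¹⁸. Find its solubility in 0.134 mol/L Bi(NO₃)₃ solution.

BiI₃(s) ⇌ Bi³⁺(aq) + 3 I⁻(aq)
With Bi³⁺ already at 0.134 mol/L and s small, take [Bi³⁺] ≈ 0.134 mol/L and [I⁻] = 3s.
Ksp = [Bi³⁺][I⁻]^3 = (0.134)(3s)^3
(3s)^3 = 1.16×10⁻¹⁸ / (0.134) = 8.66×10⁻¹⁸
s = 6.84×10⁻⁷ mol/L

6.84×10⁻⁷ M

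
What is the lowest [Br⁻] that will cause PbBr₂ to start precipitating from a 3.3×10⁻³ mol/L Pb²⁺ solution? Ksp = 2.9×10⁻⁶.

3.0×10⁻² M

The threshold for precipitation is Q = Ksp.
PbBr₂(s) ⇌ Pb²⁺(aq) + 2 Br⁻(aq)
Ksp = [Pb²⁺][Br⁻]^2 = [Br⁻]^2(3.3×10⁻³)
[Br⁻]^2 = 2.9×10⁻⁶ / (3.3×10⁻³) = 8.8×10⁻⁴
[Br⁻] = 3.0×10⁻² mol/L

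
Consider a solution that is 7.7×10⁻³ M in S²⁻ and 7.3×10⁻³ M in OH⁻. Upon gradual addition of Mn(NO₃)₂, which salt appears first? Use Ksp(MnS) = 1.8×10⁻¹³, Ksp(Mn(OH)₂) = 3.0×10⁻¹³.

The threshold for precipitation is Q = Ksp.
For MnS: [Mn²⁺] = (Ksp/[S²⁻]) = 2.3×10⁻¹¹ M
For Mn(OH)₂: [Mn²⁺] = (Ksp/[OH⁻]^2) = 5.6×10⁻⁹ M
MnS requires the lower [Mn²⁺], so it precipitates first.

MnS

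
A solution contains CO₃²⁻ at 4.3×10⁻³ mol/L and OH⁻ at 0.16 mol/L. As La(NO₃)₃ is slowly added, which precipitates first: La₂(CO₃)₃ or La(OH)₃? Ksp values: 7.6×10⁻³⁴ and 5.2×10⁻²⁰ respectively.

A salt starts to precipitate once the ion product Q reaches its Ksp.
For La₂(CO₃)₃: [La³⁺] = (Ksp/[CO₃²⁻]^3)^(1/2) = 9.8×10⁻¹⁴ mol/L
For La(OH)₃: [La³⁺] = (Ksp/[OH⁻]^3) = 1.3×10⁻¹⁷ mol/L
La(OH)₃ requires the lower [La³⁺], so it precipitates first.

La(OH)₃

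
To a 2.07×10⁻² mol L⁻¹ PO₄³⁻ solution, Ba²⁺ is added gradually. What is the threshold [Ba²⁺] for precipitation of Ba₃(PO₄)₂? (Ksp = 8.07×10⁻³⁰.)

A salt starts to precipitate once the ion product Q reaches its Ksp.
Ba₃(PO₄)₂(s) ⇌ 3 Ba²⁺(aq) + 2 PO₄³⁻(aq)
Ksp = [Ba²⁺]^3[PO₄³⁻]^2 = [Ba²⁺]^3(2.07×10⁻²)^2
[Ba²⁺]^3 = 8.07×10⁻³⁰ / (2.07×10⁻²)^2 = 1.88×10⁻²⁶
[Ba²⁺] = 2.66×10⁻⁹ mol L⁻¹

2.66×10⁻⁹ M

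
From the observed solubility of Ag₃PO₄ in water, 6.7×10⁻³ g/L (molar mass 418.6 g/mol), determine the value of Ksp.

Ksp = 1.8×10⁻¹⁸

Convert to molarity: s = 6.7×10⁻³ / 418.6 = 1.601×10⁻⁵ mol/L
Ag₃PO₄(s) ⇌ 3 Ag⁺(aq) + PO₄³⁻(aq)
For each mole of Ag₃PO₄ that dissolves per liter, [Ag⁺] = 3s and [PO₄³⁻] = s; let s denote this solubility.
Ksp = [Ag⁺]^3[PO₄³⁻] = (3s)^3 · s = 27s^4
Ksp = 27 × (1.601×10⁻⁵)^4 = 1.8×10⁻¹⁸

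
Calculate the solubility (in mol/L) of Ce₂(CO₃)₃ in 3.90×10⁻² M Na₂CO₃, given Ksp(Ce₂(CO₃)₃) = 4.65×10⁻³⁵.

4.43×10⁻¹⁶ M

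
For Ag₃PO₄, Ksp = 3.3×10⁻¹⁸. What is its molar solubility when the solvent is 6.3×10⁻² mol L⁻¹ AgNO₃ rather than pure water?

Ag₃PO₄(s) ⇌ 3 Ag⁺(aq) + PO₄³⁻(aq)
With Ag⁺ already at 6.3×10⁻² mol L⁻¹ and s small, take [Ag⁺] ≈ 6.3×10⁻² mol L⁻¹ and [PO₄³⁻] = s.
Ksp = [Ag⁺]^3[PO₄³⁻] = (6.3×10⁻²)^3s
s = 3.3×10⁻¹⁸ / (6.3×10⁻²)^3 = 1.3×10⁻¹⁴
s = 1.3×10⁻¹⁴ mol L⁻¹

1.3×10⁻¹⁴ M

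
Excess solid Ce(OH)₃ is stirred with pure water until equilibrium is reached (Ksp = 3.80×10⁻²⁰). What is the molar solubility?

Ce(OH)₃(s) ⇌ Ce³⁺(aq) + 3 OH⁻(aq)
If s mol/L of Ce(OH)₃ dissolves, [Ce³⁺] = s and [OH⁻] = 3s.
Ksp = [Ce³⁺][OH⁻]^3 = s · (3s)^3 = 27s^4
27s^4 = 3.80×10⁻²⁰  ⇒  s^4 = 1.41×10⁻²¹
s = 6.12×10⁻⁶ mol/L

6.12×10⁻⁶ M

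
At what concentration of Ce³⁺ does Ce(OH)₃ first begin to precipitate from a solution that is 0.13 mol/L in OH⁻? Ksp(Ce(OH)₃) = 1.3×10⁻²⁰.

5.9×10⁻¹⁸ M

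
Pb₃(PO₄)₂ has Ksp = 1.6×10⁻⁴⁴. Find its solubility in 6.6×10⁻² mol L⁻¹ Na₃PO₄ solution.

5.1×10⁻¹⁵ M

Pb₃(PO₄)₂(s) ⇌ 3 Pb²⁺(aq) + 2 PO₄³⁻(aq)
PO₄³⁻ is already present at 6.6×10⁻² mol L⁻¹. If s mol/L of Pb₃(PO₄)₂ dissolves, [Pb²⁺] = 3s while [PO₄³⁻] ≈ 6.6×10⁻² mol L⁻¹.
Ksp = [Pb²⁺]^3[PO₄³⁻]^2 = (3s)^3(6.6×10⁻²)^2
(3s)^3 = 1.6×10⁻⁴⁴ / (6.6×10⁻²)^2 = 3.7×10⁻⁴²
s = 5.1×10⁻¹⁵ mol L⁻¹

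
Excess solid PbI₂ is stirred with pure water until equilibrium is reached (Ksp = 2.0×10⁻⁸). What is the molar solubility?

PbI₂(s) ⇌ Pb²⁺(aq) + 2 I⁻(aq)
With molar solubility s: [Pb²⁺] = s, [I⁻] = 2s.
Ksp = [Pb²⁺][I⁻]^2 = s · (2s)^2 = 4s^3
4s^3 = 2.0×10⁻⁸  ⇒  s^3 = 5.0×10⁻⁹
Taking the 3rd root, s = 1.7×10⁻³ mol/L.

1.7×10⁻³ M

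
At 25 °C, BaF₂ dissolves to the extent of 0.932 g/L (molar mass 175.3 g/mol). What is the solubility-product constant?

Ksp = 6.01×10⁻⁷

Molar solubility s = (0.932 g/L) / (175.3 g/mol) = 5.3166×10⁻³ mol/L
BaF₂(s) ⇌ Ba²⁺(aq) + 2 F⁻(aq)
If s mol/L of BaF₂ dissolves, [Ba²⁺] = s and [F⁻] = 2s.
Ksp = [Ba²⁺][F⁻]^2 = s · (2s)^2 = 4s^3
Ksp = 4 × (5.3166×10⁻³)^3 = 6.01×10⁻⁷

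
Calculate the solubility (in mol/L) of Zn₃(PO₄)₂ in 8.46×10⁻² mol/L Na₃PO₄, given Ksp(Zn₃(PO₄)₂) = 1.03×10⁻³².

3.76×10⁻¹¹ M

Zn₃(PO₄)₂(s) ⇌ 3 Zn²⁺(aq) + 2 PO₄³⁻(aq)
The solution already contains PO₄³⁻ at 8.46×10⁻² mol/L. Let s be the molar solubility of Zn₃(PO₄)₂.
[PO₄³⁻] ≈ 8.46×10⁻² mol/L (common ion dominates); [Zn²⁺] = 3s.
Ksp = [Zn²⁺]^3[PO₄³⁻]^2 = (3s)^3(8.46×10⁻²)^2
(3s)^3 = 1.03×10⁻³² / (8.46×10⁻²)^2 = 1.44×10⁻³⁰
s = 3.76×10⁻¹¹ mol/L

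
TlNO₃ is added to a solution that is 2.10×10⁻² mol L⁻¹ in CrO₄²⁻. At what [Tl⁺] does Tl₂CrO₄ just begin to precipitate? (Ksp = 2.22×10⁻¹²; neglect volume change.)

1.03×10⁻⁵ M

The threshold for precipitation is Q = Ksp.
Tl₂CrO₄(s) ⇌ 2 Tl⁺(aq) + CrO₄²⁻(aq)
Ksp = [Tl⁺]^2[CrO₄²⁻] = [Tl⁺]^2(2.10×10⁻²)
[Tl⁺]^2 = 2.22×10⁻¹² / (2.10×10⁻²) = 1.06×10⁻¹⁰
[Tl⁺] = 1.03×10⁻⁵ mol L⁻¹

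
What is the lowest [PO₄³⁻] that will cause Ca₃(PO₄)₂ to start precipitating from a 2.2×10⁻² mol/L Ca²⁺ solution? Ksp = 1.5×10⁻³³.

Precipitation of each salt begins when its ion product equals Ksp.
Ca₃(PO₄)₂(s) ⇌ 3 Ca²⁺(aq) + 2 PO₄³⁻(aq)
Ksp = [Ca²⁺]^3[PO₄³⁻]^2 = [PO₄³⁻]^2(2.2×10⁻²)^3
[PO₄³⁻]^2 = 1.5×10⁻³³ / (2.2×10⁻²)^3 = 1.4×10⁻²⁸
[PO₄³⁻] = 1.2×10⁻¹⁴ mol/L

1.2×10⁻¹⁴ M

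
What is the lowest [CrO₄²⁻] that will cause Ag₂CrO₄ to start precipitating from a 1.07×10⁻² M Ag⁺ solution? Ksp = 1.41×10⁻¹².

1.23×10⁻⁸ M

Each salt precipitates once Q = Ksp for that salt.
Ag₂CrO₄(s) ⇌ 2 Ag⁺(aq) + CrO₄²⁻(aq)
Ksp = [Ag⁺]^2[CrO₄²⁻] = [CrO₄²⁻](1.07×10⁻²)^2
[CrO₄²⁻] = 1.41×10⁻¹² / (1.07×10⁻²)^2 = 1.23×10⁻⁸
[CrO₄²⁻] = 1.23×10⁻⁸ M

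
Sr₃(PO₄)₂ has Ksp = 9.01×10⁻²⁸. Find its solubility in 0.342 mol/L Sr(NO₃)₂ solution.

7.50×10⁻¹⁴ M

Sr₃(PO₄)₂(s) ⇌ 3 Sr²⁺(aq) + 2 PO₄³⁻(aq)
Sr²⁺ is already present at 0.342 mol/L. If s mol/L of Sr₃(PO₄)₂ dissolves, [PO₄³⁻] = 2s while [Sr²⁺] ≈ 0.342 mol/L.
Ksp = [Sr²⁺]^3[PO₄³⁻]^2 = (0.342)^3(2s)^2
(2s)^2 = 9.01×10⁻²⁸ / (0.342)^3 = 2.25×10⁻²⁶
s = 7.50×10⁻¹⁴ mol/L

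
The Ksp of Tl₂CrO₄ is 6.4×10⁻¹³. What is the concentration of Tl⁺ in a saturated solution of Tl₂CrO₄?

Tl₂CrO₄(s) ⇌ 2 Tl⁺(aq) + CrO₄²⁻(aq)
With molar solubility s: [Tl⁺] = 2s, [CrO₄²⁻] = s.
Ksp = [Tl⁺]^2[CrO₄²⁻] = (2s)^2 · s = 4s^3 = 6.4×10⁻¹³
s = 5.4×10⁻⁵ mol L⁻¹
[Tl⁺] = 2s = 1.1×10⁻⁴ mol L⁻¹

1.1×10⁻⁴ M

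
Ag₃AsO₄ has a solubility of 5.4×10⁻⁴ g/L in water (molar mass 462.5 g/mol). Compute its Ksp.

Ksp = 5.0×10⁻²³

Molar solubility s = (5.4×10⁻⁴ g/L) / (462.5 g/mol) = 1.168×10⁻⁶ mol/L
Ag₃AsO₄(s) ⇌ 3 Ag⁺(aq) + AsO₄³⁻(aq)
Let s be the molar solubility. Then [Ag⁺] = 3s and [AsO₄³⁻] = s.
Ksp = [Ag⁺]^3[AsO₄³⁻] = (3s)^3 · s = 27s^4
Ksp = 27 × (1.168×10⁻⁶)^4 = 5.0×10⁻²³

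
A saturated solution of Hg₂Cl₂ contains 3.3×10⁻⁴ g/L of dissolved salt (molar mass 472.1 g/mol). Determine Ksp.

Ksp = 1.4×10⁻¹⁸

Molar solubility s = (3.3×10⁻⁴ g/L) / (472.1 g/mol) = 6.990×10⁻⁷ mol/L
Hg₂Cl₂(s) ⇌ Hg₂²⁺(aq) + 2 Cl⁻(aq)
Let s be the molar solubility. Then [Hg₂²⁺] = s and [Cl⁻] = 2s.
Ksp = [Hg₂²⁺][Cl⁻]^2 = s · (2s)^2 = 4s^3
Ksp = 4 × (6.990×10⁻⁷)^3 = 1.4×10⁻¹⁸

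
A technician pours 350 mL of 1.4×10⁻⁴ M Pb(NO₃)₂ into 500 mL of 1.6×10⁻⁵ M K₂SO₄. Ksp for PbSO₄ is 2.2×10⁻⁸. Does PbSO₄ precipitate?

No

After mixing, V = 350 mL + 500 mL = 850 mL.
[Pb²⁺] = (1.4×10⁻⁴)(350)/850 = 5.8×10⁻⁵ M
[SO₄²⁻] = (1.6×10⁻⁵)(500)/850 = 9.4×10⁻⁶ M
Q = [Pb²⁺][SO₄²⁻] = 5.4×10⁻¹⁰
Since Q (5.4×10⁻¹⁰) is less than Ksp (2.2×10⁻⁸), no PbSO₄ precipitates.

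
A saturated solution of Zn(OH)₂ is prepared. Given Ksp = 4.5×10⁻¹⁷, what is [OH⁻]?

4.5×10⁻⁶ M

Zn(OH)₂(s) ⇌ Zn²⁺(aq) + 2 OH⁻(aq)
Call the molar solubility s, so that [Zn²⁺] = s and [OH⁻] = 2s.
Ksp = [Zn²⁺][OH⁻]^2 = s · (2s)^2 = 4s^3 = 4.5×10⁻¹⁷
s = 2.2×10⁻⁶ mol/L
[OH⁻] = 2s = 4.5×10⁻⁶ mol/L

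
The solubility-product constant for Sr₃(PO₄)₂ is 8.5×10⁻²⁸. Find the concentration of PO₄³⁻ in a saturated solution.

Sr₃(PO₄)₂(s) ⇌ 3 Sr²⁺(aq) + 2 PO₄³⁻(aq)
Call the molar solubility s, so that [Sr²⁺] = 3s and [PO₄³⁻] = 2s.
Ksp = [Sr²⁺]^3[PO₄³⁻]^2 = (3s)^3 · (2s)^2 = 108s^5 = 8.5×10⁻²⁸
s = 1.5×10⁻⁶ mol/L
[PO₄³⁻] = 2s = 3.0×10⁻⁶ mol/L

3.0×10⁻⁶ M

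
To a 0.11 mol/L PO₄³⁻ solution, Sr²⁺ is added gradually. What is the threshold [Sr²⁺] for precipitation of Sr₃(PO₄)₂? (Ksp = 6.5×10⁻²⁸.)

3.8×10⁻⁹ M

A salt starts to precipitate once the ion product Q reaches its Ksp.
Sr₃(PO₄)₂(s) ⇌ 3 Sr²⁺(aq) + 2 PO₄³⁻(aq)
Ksp = [Sr²⁺]^3[PO₄³⁻]^2 = [Sr²⁺]^3(0.11)^2
[Sr²⁺]^3 = 6.5×10⁻²⁸ / (0.11)^2 = 5.4×10⁻²⁶
[Sr²⁺] = 3.8×10⁻⁹ mol/L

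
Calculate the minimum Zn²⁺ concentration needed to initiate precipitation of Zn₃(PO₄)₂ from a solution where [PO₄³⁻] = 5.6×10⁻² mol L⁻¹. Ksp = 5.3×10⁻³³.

1.2×10⁻¹⁰ M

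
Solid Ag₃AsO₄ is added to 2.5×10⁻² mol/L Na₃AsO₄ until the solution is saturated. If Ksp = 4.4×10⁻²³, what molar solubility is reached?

Ag₃AsO₄(s) ⇌ 3 Ag⁺(aq) + AsO₄³⁻(aq)
The solution already contains AsO₄³⁻ at 2.5×10⁻² mol/L. Let s be the molar solubility of Ag₃AsO₄.
[AsO₄³⁻] ≈ 2.5×10⁻² mol/L (common ion dominates); [Ag⁺] = 3s.
Ksp = [Ag⁺]^3[AsO₄³⁻] = (3s)^3(2.5×10⁻²)
(3s)^3 = 4.4×10⁻²³ / (2.5×10⁻²) = 1.8×10⁻²¹
s = 4.0×10⁻⁸ mol/L

4.0×10⁻⁸ M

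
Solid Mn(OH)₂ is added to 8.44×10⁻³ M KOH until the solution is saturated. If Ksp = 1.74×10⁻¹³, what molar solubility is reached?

Mn(OH)₂(s) ⇌ Mn²⁺(aq) + 2 OH⁻(aq)
OH⁻ is already present at 8.44×10⁻³ M. If s mol/L of Mn(OH)₂ dissolves, [Mn²⁺] = s while [OH⁻] ≈ 8.44×10⁻³ M.
Ksp = [Mn²⁺][OH⁻]^2 = s(8.44×10⁻³)^2
s = 1.74×10⁻¹³ / (8.44×10⁻³)^2 = 2.44×10⁻⁹
s = 2.44×10⁻⁹ M

2.44×10⁻⁹ M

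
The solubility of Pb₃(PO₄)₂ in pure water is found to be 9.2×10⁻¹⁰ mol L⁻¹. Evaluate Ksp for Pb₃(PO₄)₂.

Pb₃(PO₄)₂(s) ⇌ 3 Pb²⁺(aq) + 2 PO₄³⁻(aq)
Let s be the molar solubility. Then [Pb²⁺] = 3s and [PO₄³⁻] = 2s.
Ksp = [Pb²⁺]^3[PO₄³⁻]^2 = (3s)^3 · (2s)^2 = 108s^5
Ksp = 108 × (9.2×10⁻¹⁰)^5 = 7.1×10⁻⁴⁴

Ksp = 7.1×10⁻⁴⁴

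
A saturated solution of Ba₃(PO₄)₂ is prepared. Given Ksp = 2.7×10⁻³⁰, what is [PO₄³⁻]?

Ba₃(PO₄)₂(s) ⇌ 3 Ba²⁺(aq) + 2 PO₄³⁻(aq)
For each mole of Ba₃(PO₄)₂ that dissolves per liter, [Ba²⁺] = 3s and [PO₄³⁻] = 2s; let s denote this solubility.
Ksp = [Ba²⁺]^3[PO₄³⁻]^2 = (3s)^3 · (2s)^2 = 108s^5 = 2.7×10⁻³⁰
s = 4.8×10⁻⁷ mol/L
[PO₄³⁻] = 2s = 9.6×10⁻⁷ mol/L

9.6×10⁻⁷ M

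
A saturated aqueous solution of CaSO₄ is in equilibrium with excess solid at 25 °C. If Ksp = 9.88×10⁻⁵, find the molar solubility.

CaSO₄(s) ⇌ Ca²⁺(aq) + SO₄²⁻(aq)
Let s be the molar solubility. Then [Ca²⁺] = s and [SO₄²⁻] = s.
Ksp = [Ca²⁺][SO₄²⁻] = s · s = s^2
s^2 = 9.88×10⁻⁵
s = 9.94×10⁻³ mol/L

9.94×10⁻³ M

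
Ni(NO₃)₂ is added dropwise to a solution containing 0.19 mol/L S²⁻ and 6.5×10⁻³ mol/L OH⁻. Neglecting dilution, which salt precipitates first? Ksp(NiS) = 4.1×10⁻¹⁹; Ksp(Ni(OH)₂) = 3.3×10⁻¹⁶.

NiS

Precipitation of each salt begins when its ion product equals Ksp.
For NiS: [Ni²⁺] = (Ksp/[S²⁻]) = 2.2×10⁻¹⁸ mol/L
For Ni(OH)₂: [Ni²⁺] = (Ksp/[OH⁻]^2) = 7.8×10⁻¹² mol/L
The smaller threshold [Ni²⁺] is reached first, so NiS precipitates first.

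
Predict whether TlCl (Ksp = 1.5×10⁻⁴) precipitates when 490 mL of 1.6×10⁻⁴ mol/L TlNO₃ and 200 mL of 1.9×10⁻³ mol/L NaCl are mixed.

No

Total volume after mixing = 490 + 200 = 690 mL.
[Tl⁺] = (1.6×10⁻⁴)(490)/690 = 1.1×10⁻⁴ mol/L
[Cl⁻] = (1.9×10⁻³)(200)/690 = 5.5×10⁻⁴ mol/L
Q = [Tl⁺][Cl⁻] = 6.3×10⁻⁸
Q = 6.3×10⁻⁸ < Ksp = 1.5×10⁻⁴, so the solution is unsaturated and no precipitate forms.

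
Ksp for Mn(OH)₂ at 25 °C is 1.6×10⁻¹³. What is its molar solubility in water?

Mn(OH)₂(s) ⇌ Mn²⁺(aq) + 2 OH⁻(aq)
With molar solubility s: [Mn²⁺] = s, [OH⁻] = 2s.
Ksp = [Mn²⁺][OH⁻]^2 = s · (2s)^2 = 4s^3
4s^3 = 1.6×10⁻¹³  ⇒  s^3 = 4.0×10⁻¹⁴
Taking the 3rd root, s = 3.4×10⁻⁵ mol L⁻¹.

3.4×10⁻⁵ M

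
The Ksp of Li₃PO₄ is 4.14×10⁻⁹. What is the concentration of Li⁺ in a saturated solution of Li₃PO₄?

1.06×10⁻² M

Li₃PO₄(s) ⇌ 3 Li⁺(aq) + PO₄³⁻(aq)
For each mole of Li₃PO₄ that dissolves per liter, [Li⁺] = 3s and [PO₄³⁻] = s; let s denote this solubility.
Ksp = [Li⁺]^3[PO₄³⁻] = (3s)^3 · s = 27s^4 = 4.14×10⁻⁹
s = 3.52×10⁻³ mol L⁻¹
[Li⁺] = 3s = 1.06×10⁻² mol L⁻¹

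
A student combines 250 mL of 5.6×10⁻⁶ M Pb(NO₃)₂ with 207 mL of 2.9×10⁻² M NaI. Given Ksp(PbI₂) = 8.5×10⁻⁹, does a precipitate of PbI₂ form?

No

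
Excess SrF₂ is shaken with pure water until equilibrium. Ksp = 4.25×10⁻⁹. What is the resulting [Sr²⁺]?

1.02×10⁻³ M

SrF₂(s) ⇌ Sr²⁺(aq) + 2 F⁻(aq)
Call the molar solubility s, so that [Sr²⁺] = s and [F⁻] = 2s.
Ksp = [Sr²⁺][F⁻]^2 = s · (2s)^2 = 4s^3 = 4.25×10⁻⁹
s = 1.02×10⁻³ mol L⁻¹
[Sr²⁺] = s = 1.02×10⁻³ mol L⁻¹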